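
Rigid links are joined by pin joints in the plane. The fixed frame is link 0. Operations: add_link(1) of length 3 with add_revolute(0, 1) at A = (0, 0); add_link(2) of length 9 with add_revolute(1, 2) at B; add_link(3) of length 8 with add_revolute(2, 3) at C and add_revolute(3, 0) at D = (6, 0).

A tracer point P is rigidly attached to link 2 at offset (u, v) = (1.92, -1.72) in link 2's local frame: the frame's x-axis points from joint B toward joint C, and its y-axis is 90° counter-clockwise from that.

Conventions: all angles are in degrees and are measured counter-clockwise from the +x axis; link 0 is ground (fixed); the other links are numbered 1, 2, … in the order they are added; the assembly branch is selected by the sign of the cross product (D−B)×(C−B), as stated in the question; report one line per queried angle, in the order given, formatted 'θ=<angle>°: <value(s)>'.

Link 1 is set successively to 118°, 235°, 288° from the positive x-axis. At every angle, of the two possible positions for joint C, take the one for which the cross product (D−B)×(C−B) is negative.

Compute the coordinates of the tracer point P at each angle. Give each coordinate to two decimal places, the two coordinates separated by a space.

A=(0,0), D=(6.00,0)
θ=118°: B = A + 3.00·(cos118°, sin118°) = (-1.4084, 2.6488)
θ=118°: |BD| = 7.8677
θ=118°: circle(B,9.00) ∩ circle(D,8.00): a=5.0142, h=7.4738
θ=118°:   candidates: C₊=(5.8293,7.9982) cross=58.802; C₋=(0.7969,-6.0768) cross=-58.802
θ=118°:   branch - wants cross < 0 → take C=(0.7969,-6.0768) (cross=-58.802)
θ=118°: ex = (C−B)/|BC| = (0.2450,-0.9695); ey = (0.9695,0.2450)
θ=118°: P = B + 1.92·ex + -1.72·ey = (-2.6055,0.3659)
θ=235°: B = A + 3.00·(cos235°, sin235°) = (-1.7207, -2.4575)
θ=235°: |BD| = 8.1024
θ=235°: circle(B,9.00) ∩ circle(D,8.00): a=5.1003, h=7.4153
θ=235°:   candidates: C₊=(0.8902,6.1555) cross=60.082; C₋=(5.3884,-7.9766) cross=-60.082
θ=235°:   branch - wants cross < 0 → take C=(5.3884,-7.9766) (cross=-60.082)
θ=235°: ex = (C−B)/|BC| = (0.7899,-0.6132); ey = (0.6132,0.7899)
θ=235°: P = B + 1.92·ex + -1.72·ey = (-1.2589,-4.9935)
θ=288°: B = A + 3.00·(cos288°, sin288°) = (0.9271, -2.8532)
θ=288°: |BD| = 5.8203
θ=288°: circle(B,9.00) ∩ circle(D,8.00): a=4.3705, h=7.8675
θ=288°:   candidates: C₊=(0.8796,6.1467) cross=45.791; C₋=(8.5932,-7.5680) cross=-45.791
θ=288°:   branch - wants cross < 0 → take C=(8.5932,-7.5680) (cross=-45.791)
θ=288°: ex = (C−B)/|BC| = (0.8518,-0.5239); ey = (0.5239,0.8518)
θ=288°: P = B + 1.92·ex + -1.72·ey = (1.6614,-5.3241)

θ=118°: -2.61 0.37
θ=235°: -1.26 -4.99
θ=288°: 1.66 -5.32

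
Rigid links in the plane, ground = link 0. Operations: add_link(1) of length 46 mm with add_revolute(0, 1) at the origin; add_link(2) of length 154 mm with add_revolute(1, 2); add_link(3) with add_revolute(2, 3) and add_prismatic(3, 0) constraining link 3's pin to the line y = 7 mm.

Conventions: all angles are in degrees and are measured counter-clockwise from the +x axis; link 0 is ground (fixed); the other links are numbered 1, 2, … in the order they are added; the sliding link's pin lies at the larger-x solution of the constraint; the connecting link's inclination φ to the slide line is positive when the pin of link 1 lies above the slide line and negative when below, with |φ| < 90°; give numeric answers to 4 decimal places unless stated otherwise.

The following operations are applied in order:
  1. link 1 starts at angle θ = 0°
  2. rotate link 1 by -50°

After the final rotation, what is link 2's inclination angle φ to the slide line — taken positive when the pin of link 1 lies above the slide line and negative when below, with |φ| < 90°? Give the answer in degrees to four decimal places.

geometry: r = 46 mm, L = 154 mm, e = 7 mm; θ starts at 0°
rotate link 1 by -50°: θ ← 0° -50° = -50°
h = r sin θ − e = -35.238044 − 7 = -42.238044
sin φ = h / L = -42.238044 / 154 = -0.27427302
φ = arcsin(-0.27427302) = -15.918695°

-15.9187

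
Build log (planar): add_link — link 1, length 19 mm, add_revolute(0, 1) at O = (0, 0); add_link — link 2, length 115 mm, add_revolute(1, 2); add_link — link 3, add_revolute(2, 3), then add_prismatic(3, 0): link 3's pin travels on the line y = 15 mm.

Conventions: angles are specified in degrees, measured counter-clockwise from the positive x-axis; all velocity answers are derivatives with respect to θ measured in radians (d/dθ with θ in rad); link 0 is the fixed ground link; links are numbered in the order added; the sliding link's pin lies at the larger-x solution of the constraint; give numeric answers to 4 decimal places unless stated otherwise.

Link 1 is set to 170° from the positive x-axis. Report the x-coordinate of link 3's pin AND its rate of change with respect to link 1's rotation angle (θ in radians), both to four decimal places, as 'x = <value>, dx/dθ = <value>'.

geometry: r = 19 mm, L = 115 mm, e = 15 mm
crank pin P = (r cos θ, r sin θ) = (-18.711347, 3.299315)
h = r sin θ − e = 3.299315 − 15 = -11.700685
x = r cos θ + √(L² − h²) = -18.711347 + 114.403208 = 95.691861
dx/dθ = −r sin θ − h·r cos θ/√(L² − h²) (θ in radians; h = -11.700685) = -5.213034

x = 95.6919, dx/dθ = -5.2130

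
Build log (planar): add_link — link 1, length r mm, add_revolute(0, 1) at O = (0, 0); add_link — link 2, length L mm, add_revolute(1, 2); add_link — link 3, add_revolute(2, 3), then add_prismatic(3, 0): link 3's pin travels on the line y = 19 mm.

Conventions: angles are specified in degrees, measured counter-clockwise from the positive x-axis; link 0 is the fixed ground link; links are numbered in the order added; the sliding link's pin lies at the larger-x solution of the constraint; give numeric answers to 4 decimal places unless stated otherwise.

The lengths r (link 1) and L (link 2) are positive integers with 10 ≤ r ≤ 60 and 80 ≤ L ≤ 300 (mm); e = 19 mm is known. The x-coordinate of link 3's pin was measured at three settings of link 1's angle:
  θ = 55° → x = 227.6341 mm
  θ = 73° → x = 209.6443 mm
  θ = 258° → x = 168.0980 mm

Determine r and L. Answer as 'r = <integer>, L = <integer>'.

constraint per measurement: (x − r cos θ)² + (r sin θ − e)² = L²
subtracting the θ₁ and θ₂ equations cancels the r² and L² terms:
r = (x₁² − x₂²) / (2[(x₁cos θ₁ + e sin θ₁) − (x₂cos θ₂ + e sin θ₂)]) = 59.0001 → r = 59
L² = (x₁ − r cos θ₁)² + (r sin θ₁ − e)² = 38416.0090 → L = 196.0000 → L = 196
check at θ₃=258°: x = 168.0980 (printed 168.0980) ✓

r = 59, L = 196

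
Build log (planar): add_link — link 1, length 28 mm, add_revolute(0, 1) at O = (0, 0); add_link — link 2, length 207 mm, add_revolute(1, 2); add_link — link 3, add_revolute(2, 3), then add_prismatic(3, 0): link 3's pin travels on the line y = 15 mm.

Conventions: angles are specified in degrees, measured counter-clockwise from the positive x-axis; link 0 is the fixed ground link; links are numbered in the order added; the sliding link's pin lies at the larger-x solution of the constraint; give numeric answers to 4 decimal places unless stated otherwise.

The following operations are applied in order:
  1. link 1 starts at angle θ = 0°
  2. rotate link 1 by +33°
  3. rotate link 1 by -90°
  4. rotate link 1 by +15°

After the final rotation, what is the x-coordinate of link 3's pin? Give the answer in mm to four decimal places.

geometry: r = 28 mm, L = 207 mm, e = 15 mm; θ starts at 0°
rotate link 1 by +33°: θ ← 0° +33° = 33°
rotate link 1 by -90°: θ ← 33° -90° = -57°
rotate link 1 by +15°: θ ← -57° +15° = -42°
crank pin P = (r cos θ, r sin θ) = (20.808055, -18.735657)
h = r sin θ − e = -18.735657 − 15 = -33.735657
x = r cos θ + √(L² − h²) = 20.808055 + 204.232479 = 225.040534

225.0405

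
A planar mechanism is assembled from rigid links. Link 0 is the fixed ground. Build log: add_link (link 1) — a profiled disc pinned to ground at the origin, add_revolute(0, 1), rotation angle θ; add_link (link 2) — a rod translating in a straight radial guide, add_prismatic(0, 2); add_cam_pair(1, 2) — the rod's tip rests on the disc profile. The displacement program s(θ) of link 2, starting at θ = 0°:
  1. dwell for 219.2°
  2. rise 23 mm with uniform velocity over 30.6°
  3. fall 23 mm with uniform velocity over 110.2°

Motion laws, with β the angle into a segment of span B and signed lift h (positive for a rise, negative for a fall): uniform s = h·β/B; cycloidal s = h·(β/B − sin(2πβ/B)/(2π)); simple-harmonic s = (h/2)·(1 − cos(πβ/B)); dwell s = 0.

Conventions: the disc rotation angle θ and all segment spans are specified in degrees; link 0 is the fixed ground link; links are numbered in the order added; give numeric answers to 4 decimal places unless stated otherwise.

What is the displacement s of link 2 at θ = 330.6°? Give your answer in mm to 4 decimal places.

seg 1 [0°–219.2°] dwell: s stays 0.0000
seg 2 [219.2°–249.8°] uniform, h=23: full span → s += 23 → s = 23.0000
seg 3 [249.8°–360°] uniform, h=-23: θ=330.6° here. β=80.8, B=110.2. -23·80.8/110.2 = -16.8639 → s = 6.1361

6.1361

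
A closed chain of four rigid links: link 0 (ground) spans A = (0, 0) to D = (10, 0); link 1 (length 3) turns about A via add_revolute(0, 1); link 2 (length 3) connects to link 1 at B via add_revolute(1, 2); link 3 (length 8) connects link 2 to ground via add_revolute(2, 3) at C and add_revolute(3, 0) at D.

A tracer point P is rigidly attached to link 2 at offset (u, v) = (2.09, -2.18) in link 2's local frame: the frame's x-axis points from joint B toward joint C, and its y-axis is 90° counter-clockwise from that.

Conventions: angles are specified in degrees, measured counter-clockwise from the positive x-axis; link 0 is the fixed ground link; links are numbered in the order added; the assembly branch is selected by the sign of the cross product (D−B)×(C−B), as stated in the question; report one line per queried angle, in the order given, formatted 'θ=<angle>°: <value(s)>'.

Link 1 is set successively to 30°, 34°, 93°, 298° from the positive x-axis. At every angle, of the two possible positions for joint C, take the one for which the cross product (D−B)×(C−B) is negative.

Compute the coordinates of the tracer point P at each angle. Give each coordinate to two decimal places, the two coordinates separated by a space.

A=(0,0), D=(10.00,0)
θ=30°: B = A + 3.00·(cos30°, sin30°) = (2.5981, 1.5000)
θ=30°: |BD| = 7.5524
θ=30°: circle(B,3.00) ∩ circle(D,8.00): a=0.1350, h=2.9970
θ=30°:   candidates: C₊=(3.3256,4.4105) cross=22.634; C₋=(2.1351,-1.4641) cross=-22.634
θ=30°:   branch - wants cross < 0 → take C=(2.1351,-1.4641) (cross=-22.634)
θ=30°: ex = (C−B)/|BC| = (-0.1543,-0.9880); ey = (0.9880,-0.1543)
θ=30°: P = B + 2.09·ex + -2.18·ey = (0.1217,-0.2285)
θ=34°: B = A + 3.00·(cos34°, sin34°) = (2.4871, 1.6776)
θ=34°: |BD| = 7.6979
θ=34°: circle(B,3.00) ∩ circle(D,8.00): a=0.2766, h=2.9872
θ=34°:   candidates: C₊=(3.4080,4.5327) cross=22.995; C₋=(2.1060,-1.2981) cross=-22.995
θ=34°:   branch - wants cross < 0 → take C=(2.1060,-1.2981) (cross=-22.995)
θ=34°: ex = (C−B)/|BC| = (-0.1270,-0.9919); ey = (0.9919,-0.1270)
θ=34°: P = B + 2.09·ex + -2.18·ey = (0.0593,-0.1186)
θ=93°: B = A + 3.00·(cos93°, sin93°) = (-0.1570, 2.9959)
θ=93°: |BD| = 10.5896
θ=93°: circle(B,3.00) ∩ circle(D,8.00): a=2.6979, h=1.3119
θ=93°:   candidates: C₊=(2.8019,3.4910) cross=13.893; C₋=(2.0595,0.9743) cross=-13.893
θ=93°:   branch - wants cross < 0 → take C=(2.0595,0.9743) (cross=-13.893)
θ=93°: ex = (C−B)/|BC| = (0.7389,-0.6739); ey = (0.6739,0.7389)
θ=93°: P = B + 2.09·ex + -2.18·ey = (-0.0818,-0.0232)
θ=298°: B = A + 3.00·(cos298°, sin298°) = (1.4084, -2.6488)
θ=298°: |BD| = 8.9906
θ=298°: circle(B,3.00) ∩ circle(D,8.00): a=1.4366, h=2.6337
θ=298°:   candidates: C₊=(2.0053,0.2912) cross=23.678; C₋=(3.5572,-4.7424) cross=-23.678
θ=298°:   branch - wants cross < 0 → take C=(3.5572,-4.7424) (cross=-23.678)
θ=298°: ex = (C−B)/|BC| = (0.7163,-0.6978); ey = (0.6978,0.7163)
θ=298°: P = B + 2.09·ex + -2.18·ey = (1.3841,-5.6688)

θ=30°: 0.12 -0.23
θ=34°: 0.06 -0.12
θ=93°: -0.08 -0.02
θ=298°: 1.38 -5.67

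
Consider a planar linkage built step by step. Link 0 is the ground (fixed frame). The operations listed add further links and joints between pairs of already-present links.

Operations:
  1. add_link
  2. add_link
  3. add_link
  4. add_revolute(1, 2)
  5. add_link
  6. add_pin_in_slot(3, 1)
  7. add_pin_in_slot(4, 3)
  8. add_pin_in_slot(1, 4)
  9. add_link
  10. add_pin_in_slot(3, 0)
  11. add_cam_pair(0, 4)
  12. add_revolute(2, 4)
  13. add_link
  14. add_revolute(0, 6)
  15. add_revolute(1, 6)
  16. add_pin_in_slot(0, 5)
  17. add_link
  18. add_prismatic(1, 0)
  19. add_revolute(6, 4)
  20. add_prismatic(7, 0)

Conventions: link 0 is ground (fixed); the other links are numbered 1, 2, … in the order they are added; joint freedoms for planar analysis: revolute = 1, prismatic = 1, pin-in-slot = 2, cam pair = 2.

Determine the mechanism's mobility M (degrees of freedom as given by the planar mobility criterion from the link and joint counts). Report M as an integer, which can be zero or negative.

ground; <1,0,0>
#1 <2,0,0>
#2 <3,0,0>
#3 <4,0,0>
R:1↔2 J1 <4,1,0>
#4 <5,1,0>
PS:3↔1 J2 <5,1,1>
PS:4↔3 J2 <5,1,2>
PS:1↔4 J2 <5,1,3>
#5 <6,1,3>
PS:3↔0 J2 <6,1,4>
C:0↔4 J2 <6,1,5>
R:2↔4 J1 <6,2,5>
#6 <7,2,5>
R:0↔6 J1 <7,3,5>
R:1↔6 J1 <7,4,5>
PS:0↔5 J2 <7,4,6>
#7 <8,4,6>
P:1↔0 J1 <8,5,6>
R:6↔4 J1 <8,6,6>
P:7↔0 J1 <8,7,6>
3×7 − 2×7 − 1×6 = 1

M = 1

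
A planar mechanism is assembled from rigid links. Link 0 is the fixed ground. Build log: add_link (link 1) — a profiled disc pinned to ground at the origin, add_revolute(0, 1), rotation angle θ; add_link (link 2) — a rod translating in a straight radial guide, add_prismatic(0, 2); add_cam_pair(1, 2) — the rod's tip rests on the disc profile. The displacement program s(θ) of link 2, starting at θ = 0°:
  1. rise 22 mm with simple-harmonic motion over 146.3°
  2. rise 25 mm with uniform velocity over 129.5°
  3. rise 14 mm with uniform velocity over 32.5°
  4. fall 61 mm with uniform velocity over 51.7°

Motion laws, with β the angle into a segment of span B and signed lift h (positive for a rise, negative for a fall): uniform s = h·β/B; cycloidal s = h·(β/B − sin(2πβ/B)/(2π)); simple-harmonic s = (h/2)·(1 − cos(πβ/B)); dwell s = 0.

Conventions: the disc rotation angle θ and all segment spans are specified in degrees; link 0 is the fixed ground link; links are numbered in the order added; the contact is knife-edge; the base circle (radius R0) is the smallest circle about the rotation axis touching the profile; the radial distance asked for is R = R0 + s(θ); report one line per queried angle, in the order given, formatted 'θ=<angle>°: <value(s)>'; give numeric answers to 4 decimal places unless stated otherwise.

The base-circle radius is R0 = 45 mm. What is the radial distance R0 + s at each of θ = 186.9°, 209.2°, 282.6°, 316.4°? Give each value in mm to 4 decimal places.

seg 1 [0°–146.3°] simple-harmonic, h=22: full span → s += 22 → s = 22.0000
seg 2 [146.3°–275.8°] uniform, h=25: θ=186.9° here. β=40.6, B=129.5. 25·40.6/129.5 = 7.8378 → s = 29.8378
seg 2 [146.3°–275.8°] uniform, h=25: θ=209.2° here. β=62.9, B=129.5. 25·62.9/129.5 = 12.1429 → s = 34.1429
seg 2 [146.3°–275.8°] uniform, h=25: full span → s += 25 → s = 47.0000
seg 3 [275.8°–308.3°] uniform, h=14: θ=282.6° here. β=6.8, B=32.5. 14·6.8/32.5 = 2.9292 → s = 49.9292
seg 3 [275.8°–308.3°] uniform, h=14: full span → s += 14 → s = 61.0000
seg 4 [308.3°–360°] uniform, h=-61: θ=316.4° here. β=8.1, B=51.7. -61·8.1/51.7 = -9.5571 → s = 51.4429
θ=186.9°: R = R0 + s = 45 + 29.8378 = 74.8378
θ=209.2°: R = R0 + s = 45 + 34.1429 = 79.1429
θ=282.6°: R = R0 + s = 45 + 49.9292 = 94.9292
θ=316.4°: R = R0 + s = 45 + 51.4429 = 96.4429

θ=186.9°: 74.8378
θ=209.2°: 79.1429
θ=282.6°: 94.9292
θ=316.4°: 96.4429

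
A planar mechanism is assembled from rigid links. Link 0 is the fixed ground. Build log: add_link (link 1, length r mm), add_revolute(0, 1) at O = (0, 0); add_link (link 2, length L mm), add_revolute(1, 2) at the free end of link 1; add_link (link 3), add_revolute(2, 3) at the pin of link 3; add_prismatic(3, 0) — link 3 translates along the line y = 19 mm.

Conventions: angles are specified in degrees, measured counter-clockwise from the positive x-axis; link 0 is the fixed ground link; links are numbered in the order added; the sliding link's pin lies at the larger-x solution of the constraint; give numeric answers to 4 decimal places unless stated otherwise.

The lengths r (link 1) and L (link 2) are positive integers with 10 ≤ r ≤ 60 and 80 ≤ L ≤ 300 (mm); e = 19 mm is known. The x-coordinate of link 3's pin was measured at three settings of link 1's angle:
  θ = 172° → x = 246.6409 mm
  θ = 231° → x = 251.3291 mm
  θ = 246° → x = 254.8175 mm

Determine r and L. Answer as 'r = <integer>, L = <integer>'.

constraint per measurement: (x − r cos θ)² + (r sin θ − e)² = L²
subtracting the θ₁ and θ₂ equations cancels the r² and L² terms:
r = (x₁² − x₂²) / (2[(x₁cos θ₁ + e sin θ₁) − (x₂cos θ₂ + e sin θ₂)]) = 17.0000 → r = 17
L² = (x₁ − r cos θ₁)² + (r sin θ₁ − e)² = 69696.0084 → L = 264.0000 → L = 264
check at θ₃=246°: x = 254.8175 (printed 254.8175) ✓

r = 17, L = 264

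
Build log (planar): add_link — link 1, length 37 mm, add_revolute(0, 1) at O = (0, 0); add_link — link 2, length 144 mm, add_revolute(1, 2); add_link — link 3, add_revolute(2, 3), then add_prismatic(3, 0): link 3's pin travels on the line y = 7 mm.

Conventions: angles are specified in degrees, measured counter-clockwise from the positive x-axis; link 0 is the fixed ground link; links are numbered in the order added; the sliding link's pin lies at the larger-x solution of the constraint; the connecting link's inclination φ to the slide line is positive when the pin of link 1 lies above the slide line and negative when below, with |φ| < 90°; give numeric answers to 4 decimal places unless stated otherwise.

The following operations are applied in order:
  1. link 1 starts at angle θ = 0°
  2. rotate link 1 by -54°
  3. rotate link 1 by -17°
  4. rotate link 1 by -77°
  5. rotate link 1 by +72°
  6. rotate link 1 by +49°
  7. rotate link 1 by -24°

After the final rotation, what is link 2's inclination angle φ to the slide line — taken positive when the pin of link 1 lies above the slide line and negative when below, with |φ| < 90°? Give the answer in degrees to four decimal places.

geometry: r = 37 mm, L = 144 mm, e = 7 mm; θ starts at 0°
rotate link 1 by -54°: θ ← 0° -54° = -54°
rotate link 1 by -17°: θ ← -54° -17° = -71°
rotate link 1 by -77°: θ ← -71° -77° = -148°
rotate link 1 by +72°: θ ← -148° +72° = -76°
rotate link 1 by +49°: θ ← -76° +49° = -27°
rotate link 1 by -24°: θ ← -27° -24° = -51°
h = r sin θ − e = -28.754401 − 7 = -35.754401
sin φ = h / L = -35.754401 / 144 = -0.24829445
φ = arcsin(-0.24829445) = -14.376609°

-14.3766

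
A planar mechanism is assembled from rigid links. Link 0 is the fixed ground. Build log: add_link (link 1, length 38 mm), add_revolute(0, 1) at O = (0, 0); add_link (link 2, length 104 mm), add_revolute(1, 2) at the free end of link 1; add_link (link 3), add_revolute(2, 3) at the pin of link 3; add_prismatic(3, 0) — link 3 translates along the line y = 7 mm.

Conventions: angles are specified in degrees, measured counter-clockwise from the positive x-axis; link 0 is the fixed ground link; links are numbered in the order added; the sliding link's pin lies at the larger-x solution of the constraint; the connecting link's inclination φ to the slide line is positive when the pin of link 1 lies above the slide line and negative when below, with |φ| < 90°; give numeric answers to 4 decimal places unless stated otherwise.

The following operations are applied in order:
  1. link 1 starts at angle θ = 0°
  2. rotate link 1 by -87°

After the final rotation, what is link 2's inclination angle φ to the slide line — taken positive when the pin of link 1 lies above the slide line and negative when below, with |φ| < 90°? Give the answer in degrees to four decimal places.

geometry: r = 38 mm, L = 104 mm, e = 7 mm; θ starts at 0°
rotate link 1 by -87°: θ ← 0° -87° = -87°
h = r sin θ − e = -37.947922 − 7 = -44.947922
sin φ = h / L = -44.947922 / 104 = -0.43219156
φ = arcsin(-0.43219156) = -25.606723°

-25.6067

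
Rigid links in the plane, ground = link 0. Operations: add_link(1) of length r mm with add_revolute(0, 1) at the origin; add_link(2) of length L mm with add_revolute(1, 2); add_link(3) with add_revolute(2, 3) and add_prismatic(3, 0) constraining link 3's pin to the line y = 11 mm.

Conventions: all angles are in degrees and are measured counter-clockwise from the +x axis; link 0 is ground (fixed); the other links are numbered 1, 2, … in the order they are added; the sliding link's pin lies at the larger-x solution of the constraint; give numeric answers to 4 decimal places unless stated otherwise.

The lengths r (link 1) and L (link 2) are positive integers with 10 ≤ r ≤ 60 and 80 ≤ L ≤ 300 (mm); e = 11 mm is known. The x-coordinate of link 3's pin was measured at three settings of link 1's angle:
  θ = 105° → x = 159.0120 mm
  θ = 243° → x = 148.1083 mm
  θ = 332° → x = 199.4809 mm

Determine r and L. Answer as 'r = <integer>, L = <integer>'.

constraint per measurement: (x − r cos θ)² + (r sin θ − e)² = L²
subtracting the θ₁ and θ₂ equations cancels the r² and L² terms:
r = (x₁² − x₂²) / (2[(x₁cos θ₁ + e sin θ₁) − (x₂cos θ₂ + e sin θ₂)]) = 35.9998 → r = 36
L² = (x₁ − r cos θ₁)² + (r sin θ₁ − e)² = 28899.9869 → L = 170.0000 → L = 170
check at θ₃=332°: x = 199.4809 (printed 199.4809) ✓

r = 36, L = 170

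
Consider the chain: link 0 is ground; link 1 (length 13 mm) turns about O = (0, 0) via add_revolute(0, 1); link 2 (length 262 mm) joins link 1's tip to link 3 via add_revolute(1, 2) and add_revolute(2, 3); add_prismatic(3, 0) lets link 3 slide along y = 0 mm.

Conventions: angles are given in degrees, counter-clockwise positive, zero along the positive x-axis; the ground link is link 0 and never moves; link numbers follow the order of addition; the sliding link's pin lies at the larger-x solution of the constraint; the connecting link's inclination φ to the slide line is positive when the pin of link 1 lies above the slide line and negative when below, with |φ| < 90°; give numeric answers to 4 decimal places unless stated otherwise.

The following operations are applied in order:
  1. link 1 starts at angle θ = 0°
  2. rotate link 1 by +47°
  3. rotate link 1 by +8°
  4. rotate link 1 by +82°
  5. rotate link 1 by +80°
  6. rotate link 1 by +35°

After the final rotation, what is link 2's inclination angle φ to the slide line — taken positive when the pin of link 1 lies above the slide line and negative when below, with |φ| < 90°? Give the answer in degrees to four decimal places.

geometry: r = 13 mm, L = 262 mm, e = 0 mm; θ starts at 0°
rotate link 1 by +47°: θ ← 0° +47° = 47°
rotate link 1 by +8°: θ ← 47° +8° = 55°
rotate link 1 by +82°: θ ← 55° +82° = 137°
rotate link 1 by +80°: θ ← 137° +80° = 217°
rotate link 1 by +35°: θ ← 217° +35° = 252°
h = r sin θ − e = -12.363735 − 0 = -12.363735
sin φ = h / L = -12.363735 / 262 = -0.04718983
φ = arcsin(-0.04718983) = -2.704782°

-2.7048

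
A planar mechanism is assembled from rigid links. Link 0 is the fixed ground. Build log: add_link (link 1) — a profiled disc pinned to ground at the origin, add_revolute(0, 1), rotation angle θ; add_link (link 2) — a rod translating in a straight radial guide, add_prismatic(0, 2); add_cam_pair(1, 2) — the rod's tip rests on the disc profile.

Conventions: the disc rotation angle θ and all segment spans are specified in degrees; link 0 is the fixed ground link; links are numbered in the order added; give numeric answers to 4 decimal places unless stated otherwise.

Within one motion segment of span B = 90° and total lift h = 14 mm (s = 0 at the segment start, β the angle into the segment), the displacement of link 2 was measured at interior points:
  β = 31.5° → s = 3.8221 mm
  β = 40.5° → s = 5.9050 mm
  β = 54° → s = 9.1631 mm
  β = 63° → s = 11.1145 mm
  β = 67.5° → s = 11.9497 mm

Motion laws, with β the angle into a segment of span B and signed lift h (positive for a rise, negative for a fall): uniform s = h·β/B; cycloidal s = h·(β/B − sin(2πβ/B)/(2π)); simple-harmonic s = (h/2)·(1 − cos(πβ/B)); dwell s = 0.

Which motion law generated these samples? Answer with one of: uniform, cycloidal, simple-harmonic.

candidates at β/B = r: uniform s = h·r (linear in β); cycloidal s = h·(r − sin(2πr)/(2π)); simple-harmonic s = (h/2)(1 − cos(πr))
β=31.5°: printed 3.8221 | uniform 4.9000, cycloidal 3.0974, simple-harmonic 3.8221
β=40.5°: printed 5.9050 | uniform 6.3000, cycloidal 5.6115, simple-harmonic 5.9050
β=54°: printed 9.1631 | uniform 8.4000, cycloidal 9.7097, simple-harmonic 9.1631
β=63°: printed 11.1145 | uniform 9.8000, cycloidal 11.9191, simple-harmonic 11.1145
β=67.5°: printed 11.9497 | uniform 10.5000, cycloidal 12.7282, simple-harmonic 11.9497
only one law matches every sample → simple-harmonic

simple-harmonic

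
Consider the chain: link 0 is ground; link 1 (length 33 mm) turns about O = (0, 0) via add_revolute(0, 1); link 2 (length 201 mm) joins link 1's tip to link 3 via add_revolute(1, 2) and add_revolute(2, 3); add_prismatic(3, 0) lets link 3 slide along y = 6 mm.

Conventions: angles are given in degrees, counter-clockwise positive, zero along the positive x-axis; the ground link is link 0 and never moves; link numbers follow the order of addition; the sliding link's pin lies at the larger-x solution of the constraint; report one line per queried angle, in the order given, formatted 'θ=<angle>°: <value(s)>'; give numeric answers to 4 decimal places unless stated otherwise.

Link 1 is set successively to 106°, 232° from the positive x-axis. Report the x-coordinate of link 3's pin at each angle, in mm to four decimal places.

geometry: r = 33 mm, L = 201 mm, e = 6 mm
θ=106°: crank pin P = (r cos θ, r sin θ) = (-9.096033, 31.721636)
θ=106°: h = r sin θ − e = 31.721636 − 6 = 25.721636
θ=106°: x = r cos θ + √(L² − h²) = -9.096033 + 199.347429 = 190.251396
θ=232°: crank pin P = (r cos θ, r sin θ) = (-20.316829, -26.004355)
θ=232°: h = r sin θ − e = -26.004355 − 6 = -32.004355
θ=232°: x = r cos θ + √(L² − h²) = -20.316829 + 198.435685 = 178.118857

θ=106°: 190.2514
θ=232°: 178.1189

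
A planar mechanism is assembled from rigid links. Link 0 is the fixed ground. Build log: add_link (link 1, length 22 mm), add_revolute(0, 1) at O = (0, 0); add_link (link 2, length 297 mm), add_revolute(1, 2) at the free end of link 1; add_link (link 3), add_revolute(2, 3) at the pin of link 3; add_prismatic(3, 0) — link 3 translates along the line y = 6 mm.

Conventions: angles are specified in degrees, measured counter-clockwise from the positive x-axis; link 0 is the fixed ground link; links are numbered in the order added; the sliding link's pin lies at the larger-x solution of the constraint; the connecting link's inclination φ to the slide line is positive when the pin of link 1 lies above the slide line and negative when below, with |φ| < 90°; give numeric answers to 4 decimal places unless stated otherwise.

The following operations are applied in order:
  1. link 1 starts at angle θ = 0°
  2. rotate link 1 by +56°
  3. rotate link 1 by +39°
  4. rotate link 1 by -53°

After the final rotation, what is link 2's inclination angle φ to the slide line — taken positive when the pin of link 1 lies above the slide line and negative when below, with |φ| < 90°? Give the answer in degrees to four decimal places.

geometry: r = 22 mm, L = 297 mm, e = 6 mm; θ starts at 0°
rotate link 1 by +56°: θ ← 0° +56° = 56°
rotate link 1 by +39°: θ ← 56° +39° = 95°
rotate link 1 by -53°: θ ← 95° -53° = 42°
h = r sin θ − e = 14.720873 − 6 = 8.720873
sin φ = h / L = 8.720873 / 297 = 0.02936321
φ = arcsin(0.02936321) = 1.682630°

1.6826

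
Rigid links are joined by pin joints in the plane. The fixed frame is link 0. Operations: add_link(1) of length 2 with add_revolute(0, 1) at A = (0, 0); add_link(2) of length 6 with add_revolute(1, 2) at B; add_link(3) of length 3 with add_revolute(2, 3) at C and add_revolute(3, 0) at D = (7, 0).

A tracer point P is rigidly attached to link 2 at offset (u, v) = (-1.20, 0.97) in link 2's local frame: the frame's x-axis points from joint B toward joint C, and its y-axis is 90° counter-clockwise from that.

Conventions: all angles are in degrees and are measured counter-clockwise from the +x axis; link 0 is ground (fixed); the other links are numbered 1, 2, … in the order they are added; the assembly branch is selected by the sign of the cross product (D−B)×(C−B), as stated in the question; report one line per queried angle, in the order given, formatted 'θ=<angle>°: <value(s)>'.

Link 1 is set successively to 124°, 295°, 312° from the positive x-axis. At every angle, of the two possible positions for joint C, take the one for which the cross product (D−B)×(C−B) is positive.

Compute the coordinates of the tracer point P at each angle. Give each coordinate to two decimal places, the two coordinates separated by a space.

A=(0,0), D=(7.00,0)
θ=124°: B = A + 2.00·(cos124°, sin124°) = (-1.1184, 1.6581)
θ=124°: |BD| = 8.2860
θ=124°: circle(B,6.00) ∩ circle(D,3.00): a=5.7722, h=1.6374
θ=124°:   candidates: C₊=(4.8648,2.1073) cross=13.568; C₋=(4.2095,-1.1013) cross=-13.568
θ=124°:   branch + wants cross > 0 → take C=(4.8648,2.1073) (cross=13.568)
θ=124°: ex = (C−B)/|BC| = (0.9972,0.0749); ey = (-0.0749,0.9972)
θ=124°: P = B + -1.20·ex + 0.97·ey = (-2.3876,2.5355)
θ=295°: B = A + 2.00·(cos295°, sin295°) = (0.8452, -1.8126)
θ=295°: |BD| = 6.4161
θ=295°: circle(B,6.00) ∩ circle(D,3.00): a=5.3121, h=2.7895
θ=295°:   candidates: C₊=(5.1529,2.3640) cross=17.898; C₋=(6.7290,-2.9877) cross=-17.898
θ=295°:   branch + wants cross > 0 → take C=(5.1529,2.3640) (cross=17.898)
θ=295°: ex = (C−B)/|BC| = (0.7179,0.6961); ey = (-0.6961,0.7179)
θ=295°: P = B + -1.20·ex + 0.97·ey = (-0.6915,-1.9515)
θ=312°: B = A + 2.00·(cos312°, sin312°) = (1.3383, -1.4863)
θ=312°: |BD| = 5.8536
θ=312°: circle(B,6.00) ∩ circle(D,3.00): a=5.2331, h=2.9351
θ=312°:   candidates: C₊=(5.6546,2.6814) cross=17.181; C₋=(7.1451,-2.9965) cross=-17.181
θ=312°:   branch + wants cross > 0 → take C=(5.6546,2.6814) (cross=17.181)
θ=312°: ex = (C−B)/|BC| = (0.7194,0.6946); ey = (-0.6946,0.7194)
θ=312°: P = B + -1.20·ex + 0.97·ey = (-0.1988,-1.6220)

θ=124°: -2.39 2.54
θ=295°: -0.69 -1.95
θ=312°: -0.20 -1.62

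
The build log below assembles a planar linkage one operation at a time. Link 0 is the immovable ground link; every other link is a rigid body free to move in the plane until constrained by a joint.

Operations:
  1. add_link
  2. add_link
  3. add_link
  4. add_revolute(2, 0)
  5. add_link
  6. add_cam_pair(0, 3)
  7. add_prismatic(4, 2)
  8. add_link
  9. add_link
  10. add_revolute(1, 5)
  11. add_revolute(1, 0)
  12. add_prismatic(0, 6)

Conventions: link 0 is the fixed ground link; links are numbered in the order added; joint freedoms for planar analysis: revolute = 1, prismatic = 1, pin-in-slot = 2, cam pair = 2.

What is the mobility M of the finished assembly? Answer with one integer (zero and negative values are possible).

ground; <1,0,0>
#1 <2,0,0>
#2 <3,0,0>
#3 <4,0,0>
R:2↔0 J1 <4,1,0>
#4 <5,1,0>
C:0↔3 J2 <5,1,1>
P:4↔2 J1 <5,2,1>
#5 <6,2,1>
#6 <7,2,1>
R:1↔5 J1 <7,3,1>
R:1↔0 J1 <7,4,1>
P:0↔6 J1 <7,5,1>
3×6 − 2×5 − 1×1 = 7

M = 7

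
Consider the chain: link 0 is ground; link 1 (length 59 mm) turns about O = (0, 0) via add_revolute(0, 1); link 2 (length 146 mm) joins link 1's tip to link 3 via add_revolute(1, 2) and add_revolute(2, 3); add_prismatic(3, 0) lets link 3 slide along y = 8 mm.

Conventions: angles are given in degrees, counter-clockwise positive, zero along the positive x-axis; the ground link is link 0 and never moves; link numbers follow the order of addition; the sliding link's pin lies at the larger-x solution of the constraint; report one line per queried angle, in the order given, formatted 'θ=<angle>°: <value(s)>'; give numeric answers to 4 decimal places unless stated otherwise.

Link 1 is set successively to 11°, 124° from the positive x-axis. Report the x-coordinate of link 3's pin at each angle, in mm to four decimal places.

geometry: r = 59 mm, L = 146 mm, e = 8 mm
θ=11°: crank pin P = (r cos θ, r sin θ) = (57.916004, 11.257731)
θ=11°: h = r sin θ − e = 11.257731 − 8 = 3.257731
θ=11°: x = r cos θ + √(L² − h²) = 57.916004 + 145.963650 = 203.879654
θ=124°: crank pin P = (r cos θ, r sin θ) = (-32.992381, 48.913217)
θ=124°: h = r sin θ − e = 48.913217 − 8 = 40.913217
θ=124°: x = r cos θ + √(L² − h²) = -32.992381 + 140.150308 = 107.157926

θ=11°: 203.8797
θ=124°: 107.1579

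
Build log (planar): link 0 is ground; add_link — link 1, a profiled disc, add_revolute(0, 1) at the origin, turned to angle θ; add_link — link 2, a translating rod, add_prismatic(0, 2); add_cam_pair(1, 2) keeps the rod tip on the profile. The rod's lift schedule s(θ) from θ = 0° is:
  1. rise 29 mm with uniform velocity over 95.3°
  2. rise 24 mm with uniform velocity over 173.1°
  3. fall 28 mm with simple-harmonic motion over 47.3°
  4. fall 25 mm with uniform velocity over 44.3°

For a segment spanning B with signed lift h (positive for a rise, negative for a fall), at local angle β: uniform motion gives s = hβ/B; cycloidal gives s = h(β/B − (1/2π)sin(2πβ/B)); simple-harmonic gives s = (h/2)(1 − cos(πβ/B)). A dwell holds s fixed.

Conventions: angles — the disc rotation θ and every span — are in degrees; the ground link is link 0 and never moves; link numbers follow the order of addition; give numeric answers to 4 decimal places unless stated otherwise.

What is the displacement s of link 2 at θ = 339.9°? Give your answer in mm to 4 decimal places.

seg 1 [0°–95.3°] uniform, h=29: full span → s += 29 → s = 29.0000
seg 2 [95.3°–268.4°] uniform, h=24: full span → s += 24 → s = 53.0000
seg 3 [268.4°–315.7°] simple-harmonic, h=-28: full span → s += -28 → s = 25.0000
seg 4 [315.7°–360°] uniform, h=-25: θ=339.9° here. β=24.2, B=44.3. -25·24.2/44.3 = -13.6569 → s = 11.3431

11.3431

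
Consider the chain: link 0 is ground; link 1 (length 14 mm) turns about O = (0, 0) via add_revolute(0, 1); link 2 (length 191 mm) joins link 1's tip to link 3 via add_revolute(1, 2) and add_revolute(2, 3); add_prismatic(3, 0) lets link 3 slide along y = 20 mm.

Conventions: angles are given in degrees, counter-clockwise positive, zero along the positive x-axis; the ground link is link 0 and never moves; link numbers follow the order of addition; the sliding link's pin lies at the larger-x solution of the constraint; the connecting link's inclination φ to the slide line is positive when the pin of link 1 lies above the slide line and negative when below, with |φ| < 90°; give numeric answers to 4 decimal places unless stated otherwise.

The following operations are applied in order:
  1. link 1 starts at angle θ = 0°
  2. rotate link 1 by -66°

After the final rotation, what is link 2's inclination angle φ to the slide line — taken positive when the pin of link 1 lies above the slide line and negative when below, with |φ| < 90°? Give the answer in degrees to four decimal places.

geometry: r = 14 mm, L = 191 mm, e = 20 mm; θ starts at 0°
rotate link 1 by -66°: θ ← 0° -66° = -66°
h = r sin θ − e = -12.789636 − 20 = -32.789636
sin φ = h / L = -32.789636 / 191 = -0.17167349
φ = arcsin(-0.17167349) = -9.885134°

-9.8851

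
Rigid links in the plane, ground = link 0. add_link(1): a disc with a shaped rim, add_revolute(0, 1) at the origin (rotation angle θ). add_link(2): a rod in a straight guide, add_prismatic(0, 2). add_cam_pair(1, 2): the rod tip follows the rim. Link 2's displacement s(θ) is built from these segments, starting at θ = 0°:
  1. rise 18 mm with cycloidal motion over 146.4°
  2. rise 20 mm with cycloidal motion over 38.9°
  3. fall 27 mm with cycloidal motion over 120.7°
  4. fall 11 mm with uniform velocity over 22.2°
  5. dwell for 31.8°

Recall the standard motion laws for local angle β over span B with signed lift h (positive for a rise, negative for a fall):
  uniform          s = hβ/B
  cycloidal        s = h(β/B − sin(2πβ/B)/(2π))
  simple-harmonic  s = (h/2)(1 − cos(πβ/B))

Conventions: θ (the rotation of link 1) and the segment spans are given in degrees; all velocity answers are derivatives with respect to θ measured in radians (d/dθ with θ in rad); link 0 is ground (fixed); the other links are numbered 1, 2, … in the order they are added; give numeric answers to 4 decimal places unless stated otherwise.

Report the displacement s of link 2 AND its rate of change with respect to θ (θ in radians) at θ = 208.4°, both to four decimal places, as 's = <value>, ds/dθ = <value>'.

segment 1 (0° to 146.4°, cycloidal, h = 18) is passed completely: s = 0.0000 + (18) = 18.0000
segment 2 (146.4° to 185.3°, cycloidal, h = 20) is passed completely: s = 18.0000 + (20) = 38.0000
θ = 208.4° falls in segment 3 (185.3° to 306°, cycloidal, h = -27): β = 208.4 − 185.3 = 23.1°, B = 120.7°; Δs = -27·(0.1914 − sin(2π·0.1914)/(2π)) = -1.1583; s = 38.0000 − 1.1583 = 36.8417
velocity in seg [185.3°–306°] (cycloidal), θ in radians: β = 23.1° = 0.4032 rad, B = 120.7° = 2.1066 rad; ds/dθ = (h/B)(1 − cos(2πβ/B)) = ((-27)/2.1066)(1 − cos(2π·0.1914)) = -8.202386 mm/rad

s = 36.8417, ds/dθ = -8.2024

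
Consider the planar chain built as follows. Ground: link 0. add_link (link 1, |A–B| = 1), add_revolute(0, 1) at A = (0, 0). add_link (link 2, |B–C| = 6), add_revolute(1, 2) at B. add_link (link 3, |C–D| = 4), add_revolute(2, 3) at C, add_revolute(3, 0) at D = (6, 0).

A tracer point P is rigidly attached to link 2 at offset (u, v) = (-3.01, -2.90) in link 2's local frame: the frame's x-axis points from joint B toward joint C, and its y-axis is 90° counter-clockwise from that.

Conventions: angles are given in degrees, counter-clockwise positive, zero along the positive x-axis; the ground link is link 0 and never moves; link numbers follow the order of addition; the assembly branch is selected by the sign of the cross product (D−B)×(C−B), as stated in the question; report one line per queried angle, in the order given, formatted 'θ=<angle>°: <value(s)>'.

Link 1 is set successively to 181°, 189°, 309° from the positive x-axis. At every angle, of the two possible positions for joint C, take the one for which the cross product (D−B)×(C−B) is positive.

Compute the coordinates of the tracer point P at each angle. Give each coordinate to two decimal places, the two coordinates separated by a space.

A=(0,0), D=(6.00,0)
θ=181°: B = A + 1.00·(cos181°, sin181°) = (-0.9998, -0.0175)
θ=181°: |BD| = 6.9999
θ=181°: circle(B,6.00) ∩ circle(D,4.00): a=4.9285, h=3.4219
θ=181°:   candidates: C₊=(3.9201,3.4167) cross=23.953; C₋=(3.9372,-3.4271) cross=-23.953
θ=181°:   branch + wants cross > 0 → take C=(3.9201,3.4167) (cross=23.953)
θ=181°: ex = (C−B)/|BC| = (0.8200,0.5724); ey = (-0.5724,0.8200)
θ=181°: P = B + -3.01·ex + -2.90·ey = (-1.8082,-4.1183)
θ=189°: B = A + 1.00·(cos189°, sin189°) = (-0.9877, -0.1564)
θ=189°: |BD| = 6.9894
θ=189°: circle(B,6.00) ∩ circle(D,4.00): a=4.9254, h=3.4264
θ=189°:   candidates: C₊=(3.8598,3.3793) cross=23.948; C₋=(4.0132,-3.4717) cross=-23.948
θ=189°:   branch + wants cross > 0 → take C=(3.8598,3.3793) (cross=23.948)
θ=189°: ex = (C−B)/|BC| = (0.8079,0.5893); ey = (-0.5893,0.8079)
θ=189°: P = B + -3.01·ex + -2.90·ey = (-1.7106,-4.2732)
θ=309°: B = A + 1.00·(cos309°, sin309°) = (0.6293, -0.7771)
θ=309°: |BD| = 5.4266
θ=309°: circle(B,6.00) ∩ circle(D,4.00): a=4.5561, h=3.9041
θ=309°:   candidates: C₊=(4.5793,3.7392) cross=21.186; C₋=(5.6975,-3.9885) cross=-21.186
θ=309°:   branch + wants cross > 0 → take C=(4.5793,3.7392) (cross=21.186)
θ=309°: ex = (C−B)/|BC| = (0.6583,0.7527); ey = (-0.7527,0.6583)
θ=309°: P = B + -3.01·ex + -2.90·ey = (0.8306,-4.9520)

θ=181°: -1.81 -4.12
θ=189°: -1.71 -4.27
θ=309°: 0.83 -4.95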